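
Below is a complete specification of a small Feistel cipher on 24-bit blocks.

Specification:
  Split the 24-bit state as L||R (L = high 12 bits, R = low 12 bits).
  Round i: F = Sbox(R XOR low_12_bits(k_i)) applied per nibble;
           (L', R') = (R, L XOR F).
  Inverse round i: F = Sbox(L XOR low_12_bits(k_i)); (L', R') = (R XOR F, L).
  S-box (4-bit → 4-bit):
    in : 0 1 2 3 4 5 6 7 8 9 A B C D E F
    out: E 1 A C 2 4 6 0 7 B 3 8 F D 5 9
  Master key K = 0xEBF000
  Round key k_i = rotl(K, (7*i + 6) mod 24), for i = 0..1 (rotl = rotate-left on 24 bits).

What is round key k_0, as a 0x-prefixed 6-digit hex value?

K = 0xEBF000
k_0 = rotl(K, (7*0+6) mod 24) = rotl(K, 6) = 0xFC003A

0xFC003A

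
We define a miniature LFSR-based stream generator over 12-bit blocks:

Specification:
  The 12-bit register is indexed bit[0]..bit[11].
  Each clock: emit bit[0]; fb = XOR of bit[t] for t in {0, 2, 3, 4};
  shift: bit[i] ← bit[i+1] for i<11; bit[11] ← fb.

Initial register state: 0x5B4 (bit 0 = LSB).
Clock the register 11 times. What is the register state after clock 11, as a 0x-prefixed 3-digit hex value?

0x068

reg_0 = 0x5B4
clock 1: out=0, reg = 0x2DA
clock 2: out=0, reg = 0x16D
clock 3: out=1, reg = 0x8B6
clock 4: out=0, reg = 0x45B
clock 5: out=1, reg = 0xA2D
clock 6: out=1, reg = 0xD16
clock 7: out=0, reg = 0x68B
clock 8: out=1, reg = 0x345
clock 9: out=1, reg = 0x1A2
clock 10: out=0, reg = 0x0D1
clock 11: out=1, reg = 0x068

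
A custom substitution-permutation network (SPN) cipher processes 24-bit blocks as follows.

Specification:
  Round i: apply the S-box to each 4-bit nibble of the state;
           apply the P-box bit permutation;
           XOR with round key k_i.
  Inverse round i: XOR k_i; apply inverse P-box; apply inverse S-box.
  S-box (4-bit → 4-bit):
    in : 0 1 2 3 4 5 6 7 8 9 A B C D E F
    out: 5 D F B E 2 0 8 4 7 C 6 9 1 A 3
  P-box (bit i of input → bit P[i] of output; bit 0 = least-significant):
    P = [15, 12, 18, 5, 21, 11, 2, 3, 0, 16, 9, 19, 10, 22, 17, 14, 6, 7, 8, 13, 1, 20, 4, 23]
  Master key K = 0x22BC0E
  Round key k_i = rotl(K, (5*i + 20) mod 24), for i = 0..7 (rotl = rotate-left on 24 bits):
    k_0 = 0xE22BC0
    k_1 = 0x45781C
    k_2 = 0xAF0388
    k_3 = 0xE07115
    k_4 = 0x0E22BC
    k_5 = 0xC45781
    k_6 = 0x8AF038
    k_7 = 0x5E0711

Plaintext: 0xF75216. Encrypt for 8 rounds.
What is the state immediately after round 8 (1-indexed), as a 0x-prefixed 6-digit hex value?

s_0 = plaintext = 0xF75216
s_1 = Round(s_0, k_0) = 0x9B09CF
s_2 = Round(s_1, k_1) = 0x76EF87
s_3 = Round(s_2, k_2) = 0x6E43AD
s_4 = Round(s_3, k_3) = 0xAB9198
s_5 = Round(s_4, k_4) = 0xE02D29
s_6 = Round(s_5, k_5) = 0x328ACC
s_7 = Round(s_6, k_6) = 0x3053D2
s_8 = Round(s_7, k_7) = 0xA39672

0xA39672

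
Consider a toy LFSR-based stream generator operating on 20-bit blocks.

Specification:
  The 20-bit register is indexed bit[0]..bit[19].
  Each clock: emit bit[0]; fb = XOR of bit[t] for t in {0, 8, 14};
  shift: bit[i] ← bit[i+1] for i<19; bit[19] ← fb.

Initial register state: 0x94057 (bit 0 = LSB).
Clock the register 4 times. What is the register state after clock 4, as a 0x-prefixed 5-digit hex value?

reg_0 = 0x94057
clock 1: out=1, reg = 0x4A02B
clock 2: out=1, reg = 0xA5015
clock 3: out=1, reg = 0x5280A
clock 4: out=0, reg = 0x29405

0x29405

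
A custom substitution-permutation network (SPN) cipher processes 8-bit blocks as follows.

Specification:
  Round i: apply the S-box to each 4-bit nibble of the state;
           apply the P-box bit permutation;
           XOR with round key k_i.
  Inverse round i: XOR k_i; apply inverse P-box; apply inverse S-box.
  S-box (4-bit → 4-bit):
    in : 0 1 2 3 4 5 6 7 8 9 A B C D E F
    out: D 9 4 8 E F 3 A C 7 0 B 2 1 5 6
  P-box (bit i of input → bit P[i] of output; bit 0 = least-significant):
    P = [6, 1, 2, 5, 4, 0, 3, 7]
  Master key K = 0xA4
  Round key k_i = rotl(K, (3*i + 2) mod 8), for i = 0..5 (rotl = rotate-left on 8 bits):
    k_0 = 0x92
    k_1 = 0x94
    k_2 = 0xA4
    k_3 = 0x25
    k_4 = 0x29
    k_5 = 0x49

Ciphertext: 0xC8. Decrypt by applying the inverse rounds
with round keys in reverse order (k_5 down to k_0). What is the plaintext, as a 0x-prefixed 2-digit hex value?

0xAF

s_0 = ciphertext = 0xC8
s_1 = InvRound(s_0, k_5) = 0x7A
s_2 = InvRound(s_1, k_4) = 0x66
s_3 = InvRound(s_2, k_3) = 0xC6
s_4 = InvRound(s_3, k_2) = 0xAB
s_5 = InvRound(s_4, k_1) = 0x94
s_6 = InvRound(s_5, k_0) = 0xAF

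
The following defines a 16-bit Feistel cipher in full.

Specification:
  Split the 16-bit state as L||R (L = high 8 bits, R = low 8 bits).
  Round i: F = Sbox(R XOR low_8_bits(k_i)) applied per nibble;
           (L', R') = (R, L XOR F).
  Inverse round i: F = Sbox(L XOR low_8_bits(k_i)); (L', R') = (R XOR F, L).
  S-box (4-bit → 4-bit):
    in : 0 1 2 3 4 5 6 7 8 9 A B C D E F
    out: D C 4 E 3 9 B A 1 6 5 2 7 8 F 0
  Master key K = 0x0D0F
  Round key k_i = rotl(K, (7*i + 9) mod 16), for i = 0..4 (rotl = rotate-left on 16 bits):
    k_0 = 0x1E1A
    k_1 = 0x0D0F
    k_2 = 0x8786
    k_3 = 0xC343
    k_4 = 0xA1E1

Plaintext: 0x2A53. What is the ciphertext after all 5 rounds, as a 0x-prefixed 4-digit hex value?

s_0 = plaintext = 0x2A53
s_1 = Round(s_0, k_0) = 0x531C
s_2 = Round(s_1, k_1) = 0x1C9D
s_3 = Round(s_2, k_2) = 0x9DDE
s_4 = Round(s_3, k_3) = 0xDEF5
s_5 = Round(s_4, k_4) = 0xF51D

0xF51D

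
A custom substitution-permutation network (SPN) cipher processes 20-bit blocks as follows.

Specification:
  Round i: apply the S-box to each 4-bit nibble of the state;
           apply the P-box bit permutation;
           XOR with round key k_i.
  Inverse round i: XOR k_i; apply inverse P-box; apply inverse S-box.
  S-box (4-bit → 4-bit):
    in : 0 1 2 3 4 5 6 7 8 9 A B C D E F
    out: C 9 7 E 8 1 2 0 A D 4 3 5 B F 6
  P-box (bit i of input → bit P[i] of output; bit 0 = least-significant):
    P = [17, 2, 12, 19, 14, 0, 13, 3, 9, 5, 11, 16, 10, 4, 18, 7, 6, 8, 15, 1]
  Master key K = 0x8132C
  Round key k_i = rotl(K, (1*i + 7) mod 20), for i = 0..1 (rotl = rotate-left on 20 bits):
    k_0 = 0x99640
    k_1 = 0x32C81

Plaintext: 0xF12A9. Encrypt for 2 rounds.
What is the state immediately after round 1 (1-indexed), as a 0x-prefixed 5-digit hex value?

0x329E0

s_0 = plaintext = 0xF12A9
s_1 = Round(s_0, k_0) = 0x329E0
s_2 = Round(s_1, k_1) = 0xED39A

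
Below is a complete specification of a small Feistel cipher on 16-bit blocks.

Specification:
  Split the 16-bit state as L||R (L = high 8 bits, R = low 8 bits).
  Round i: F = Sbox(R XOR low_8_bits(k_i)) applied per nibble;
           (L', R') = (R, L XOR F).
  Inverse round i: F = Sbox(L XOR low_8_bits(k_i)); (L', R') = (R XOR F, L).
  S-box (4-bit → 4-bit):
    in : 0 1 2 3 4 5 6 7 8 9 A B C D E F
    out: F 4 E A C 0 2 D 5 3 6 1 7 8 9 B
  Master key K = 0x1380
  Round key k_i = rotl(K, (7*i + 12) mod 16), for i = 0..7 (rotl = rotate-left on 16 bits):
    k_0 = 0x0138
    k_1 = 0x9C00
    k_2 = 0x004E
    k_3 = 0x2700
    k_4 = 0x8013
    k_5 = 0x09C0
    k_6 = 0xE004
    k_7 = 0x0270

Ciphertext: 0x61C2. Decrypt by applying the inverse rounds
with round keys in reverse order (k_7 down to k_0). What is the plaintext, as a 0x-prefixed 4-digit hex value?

0x0191

s_0 = ciphertext = 0x61C2
s_1 = InvRound(s_0, k_7) = 0x8661
s_2 = InvRound(s_1, k_6) = 0x3F86
s_3 = InvRound(s_2, k_5) = 0x3D3F
s_4 = InvRound(s_3, k_4) = 0xD63D
s_5 = InvRound(s_4, k_3) = 0xBFD6
s_6 = InvRound(s_5, k_2) = 0x62BF
s_7 = InvRound(s_6, k_1) = 0x9162
s_8 = InvRound(s_7, k_0) = 0x0191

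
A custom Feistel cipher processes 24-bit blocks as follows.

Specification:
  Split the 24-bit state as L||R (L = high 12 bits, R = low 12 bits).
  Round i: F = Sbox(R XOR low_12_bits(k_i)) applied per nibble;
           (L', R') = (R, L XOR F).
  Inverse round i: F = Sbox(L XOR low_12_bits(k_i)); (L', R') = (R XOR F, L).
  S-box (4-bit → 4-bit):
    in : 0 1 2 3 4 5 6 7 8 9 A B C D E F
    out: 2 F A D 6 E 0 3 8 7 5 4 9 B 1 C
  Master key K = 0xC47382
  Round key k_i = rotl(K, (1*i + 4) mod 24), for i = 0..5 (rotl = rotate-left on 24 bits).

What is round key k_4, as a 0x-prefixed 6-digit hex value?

K = 0xC47382
k_0 = rotl(K, (1*0+4) mod 24) = rotl(K, 4) = 0x47382C
k_1 = rotl(K, (1*1+4) mod 24) = rotl(K, 5) = 0x8E7058
k_2 = rotl(K, (1*2+4) mod 24) = rotl(K, 6) = 0x1CE0B1
k_3 = rotl(K, (1*3+4) mod 24) = rotl(K, 7) = 0x39C162
k_4 = rotl(K, (1*4+4) mod 24) = rotl(K, 8) = 0x7382C4

0x7382C4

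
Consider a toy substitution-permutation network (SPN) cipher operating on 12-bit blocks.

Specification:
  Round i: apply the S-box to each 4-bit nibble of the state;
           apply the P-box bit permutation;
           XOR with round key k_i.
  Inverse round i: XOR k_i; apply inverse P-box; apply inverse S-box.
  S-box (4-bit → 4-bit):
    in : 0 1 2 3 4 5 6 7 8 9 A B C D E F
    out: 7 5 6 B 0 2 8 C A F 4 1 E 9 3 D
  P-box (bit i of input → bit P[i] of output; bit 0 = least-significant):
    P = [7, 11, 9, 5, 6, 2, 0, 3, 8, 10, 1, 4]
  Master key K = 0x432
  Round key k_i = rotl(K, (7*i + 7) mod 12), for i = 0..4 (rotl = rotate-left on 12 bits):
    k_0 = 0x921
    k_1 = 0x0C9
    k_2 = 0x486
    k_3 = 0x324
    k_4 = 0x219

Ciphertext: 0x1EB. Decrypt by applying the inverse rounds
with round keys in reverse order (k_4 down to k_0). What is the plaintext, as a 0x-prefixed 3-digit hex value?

0x0F4

s_0 = ciphertext = 0x1EB
s_1 = InvRound(s_0, k_4) = 0xFBF
s_2 = InvRound(s_1, k_3) = 0xC7E
s_3 = InvRound(s_2, k_2) = 0x6D3
s_4 = InvRound(s_3, k_1) = 0xC6A
s_5 = InvRound(s_4, k_0) = 0x0F4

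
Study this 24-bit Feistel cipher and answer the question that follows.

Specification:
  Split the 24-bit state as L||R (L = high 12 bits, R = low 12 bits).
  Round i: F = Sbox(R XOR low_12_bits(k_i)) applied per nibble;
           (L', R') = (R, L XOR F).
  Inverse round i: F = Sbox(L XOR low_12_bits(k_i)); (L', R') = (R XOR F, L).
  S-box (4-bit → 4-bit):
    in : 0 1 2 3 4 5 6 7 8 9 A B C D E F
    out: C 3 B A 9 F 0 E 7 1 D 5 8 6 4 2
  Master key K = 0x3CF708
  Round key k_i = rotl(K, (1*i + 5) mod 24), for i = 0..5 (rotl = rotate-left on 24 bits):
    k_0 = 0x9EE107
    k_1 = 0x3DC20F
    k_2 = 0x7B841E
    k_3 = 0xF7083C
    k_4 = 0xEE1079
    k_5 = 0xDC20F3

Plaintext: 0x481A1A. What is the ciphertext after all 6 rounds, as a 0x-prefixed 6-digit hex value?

s_0 = plaintext = 0x481A1A
s_1 = Round(s_0, k_0) = 0xA1A1B7
s_2 = Round(s_1, k_1) = 0x1B704D
s_3 = Round(s_2, k_2) = 0x04D84D
s_4 = Round(s_3, k_3) = 0x84DCAE
s_5 = Round(s_4, k_4) = 0xCAE023
s_6 = Round(s_5, k_5) = 0x0230C2

0x0230C2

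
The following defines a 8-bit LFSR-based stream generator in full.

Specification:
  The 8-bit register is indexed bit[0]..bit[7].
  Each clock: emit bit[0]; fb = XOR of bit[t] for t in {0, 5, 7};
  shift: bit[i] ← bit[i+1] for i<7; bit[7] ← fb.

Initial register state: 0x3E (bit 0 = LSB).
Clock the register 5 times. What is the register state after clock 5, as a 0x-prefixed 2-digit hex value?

0x69

reg_0 = 0x3E
clock 1: out=0, reg = 0x9F
clock 2: out=1, reg = 0x4F
clock 3: out=1, reg = 0xA7
clock 4: out=1, reg = 0xD3
clock 5: out=1, reg = 0x69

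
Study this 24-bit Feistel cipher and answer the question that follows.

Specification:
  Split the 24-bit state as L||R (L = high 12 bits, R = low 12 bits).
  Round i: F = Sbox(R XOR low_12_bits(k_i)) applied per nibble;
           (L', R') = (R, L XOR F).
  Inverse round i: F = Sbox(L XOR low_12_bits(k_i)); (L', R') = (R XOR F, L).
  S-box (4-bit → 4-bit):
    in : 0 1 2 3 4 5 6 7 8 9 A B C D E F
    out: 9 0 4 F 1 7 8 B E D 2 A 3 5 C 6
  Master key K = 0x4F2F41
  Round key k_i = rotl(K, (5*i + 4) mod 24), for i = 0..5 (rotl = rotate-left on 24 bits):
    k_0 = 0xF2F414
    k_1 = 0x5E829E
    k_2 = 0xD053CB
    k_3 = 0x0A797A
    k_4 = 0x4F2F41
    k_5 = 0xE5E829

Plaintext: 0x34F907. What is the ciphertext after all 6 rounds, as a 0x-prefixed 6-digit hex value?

0x5CEA5F

s_0 = plaintext = 0x34F907
s_1 = Round(s_0, k_0) = 0x907640
s_2 = Round(s_1, k_1) = 0x64085B
s_3 = Round(s_2, k_2) = 0x85BC99
s_4 = Round(s_3, k_3) = 0xC99F94
s_5 = Round(s_4, k_4) = 0xF945CE
s_6 = Round(s_5, k_5) = 0x5CEA5F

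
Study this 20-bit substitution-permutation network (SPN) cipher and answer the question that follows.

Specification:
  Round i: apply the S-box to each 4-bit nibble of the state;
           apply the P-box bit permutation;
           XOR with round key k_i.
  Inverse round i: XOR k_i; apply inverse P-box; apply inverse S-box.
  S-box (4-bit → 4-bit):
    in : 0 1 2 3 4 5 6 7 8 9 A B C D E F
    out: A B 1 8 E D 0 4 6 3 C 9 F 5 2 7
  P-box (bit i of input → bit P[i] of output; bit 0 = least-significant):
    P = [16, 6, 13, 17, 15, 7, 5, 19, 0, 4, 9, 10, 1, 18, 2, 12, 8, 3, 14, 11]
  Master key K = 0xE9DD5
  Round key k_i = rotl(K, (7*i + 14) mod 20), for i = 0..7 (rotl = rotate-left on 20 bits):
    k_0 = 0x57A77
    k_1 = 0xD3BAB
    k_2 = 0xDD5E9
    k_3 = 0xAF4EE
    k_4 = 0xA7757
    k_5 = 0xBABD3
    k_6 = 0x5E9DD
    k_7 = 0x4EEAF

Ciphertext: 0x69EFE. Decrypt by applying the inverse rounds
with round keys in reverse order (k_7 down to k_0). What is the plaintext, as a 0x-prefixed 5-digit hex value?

s_0 = ciphertext = 0x69EFE
s_1 = InvRound(s_0, k_7) = 0x73964
s_2 = InvRound(s_1, k_6) = 0x839F3
s_3 = InvRound(s_2, k_5) = 0x637DB
s_4 = InvRound(s_3, k_4) = 0x88606
s_5 = InvRound(s_4, k_3) = 0x83784
s_6 = InvRound(s_5, k_2) = 0x88DDF
s_7 = InvRound(s_6, k_1) = 0x644DF
s_8 = InvRound(s_7, k_0) = 0x03A85

0x03A85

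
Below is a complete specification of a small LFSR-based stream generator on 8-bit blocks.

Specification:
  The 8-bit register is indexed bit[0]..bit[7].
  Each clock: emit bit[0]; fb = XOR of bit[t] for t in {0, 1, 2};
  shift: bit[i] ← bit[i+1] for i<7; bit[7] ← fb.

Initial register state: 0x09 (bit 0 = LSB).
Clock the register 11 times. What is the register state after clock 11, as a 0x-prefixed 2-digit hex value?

reg_0 = 0x09
clock 1: out=1, reg = 0x84
clock 2: out=0, reg = 0xC2
clock 3: out=0, reg = 0xE1
clock 4: out=1, reg = 0xF0
clock 5: out=0, reg = 0x78
clock 6: out=0, reg = 0x3C
clock 7: out=0, reg = 0x9E
clock 8: out=0, reg = 0x4F
clock 9: out=1, reg = 0xA7
clock 10: out=1, reg = 0xD3
clock 11: out=1, reg = 0x69

0x69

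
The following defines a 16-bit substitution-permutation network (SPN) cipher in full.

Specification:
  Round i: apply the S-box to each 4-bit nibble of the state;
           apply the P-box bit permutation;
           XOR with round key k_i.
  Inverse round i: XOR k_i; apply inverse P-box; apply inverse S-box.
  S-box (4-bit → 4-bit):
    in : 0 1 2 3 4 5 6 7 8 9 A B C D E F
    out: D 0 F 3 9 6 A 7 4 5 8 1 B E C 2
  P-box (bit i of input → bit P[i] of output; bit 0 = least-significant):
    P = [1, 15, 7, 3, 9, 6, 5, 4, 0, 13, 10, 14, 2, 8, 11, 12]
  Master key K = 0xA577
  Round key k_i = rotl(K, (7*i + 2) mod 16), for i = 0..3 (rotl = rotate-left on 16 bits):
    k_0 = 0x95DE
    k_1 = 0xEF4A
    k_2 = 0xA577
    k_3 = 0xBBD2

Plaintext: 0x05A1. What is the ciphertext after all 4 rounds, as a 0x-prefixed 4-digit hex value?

0xE4BD

s_0 = plaintext = 0x05A1
s_1 = Round(s_0, k_0) = 0xA9CA
s_2 = Round(s_1, k_1) = 0xF913
s_3 = Round(s_2, k_2) = 0x2074
s_4 = Round(s_3, k_3) = 0xE4BD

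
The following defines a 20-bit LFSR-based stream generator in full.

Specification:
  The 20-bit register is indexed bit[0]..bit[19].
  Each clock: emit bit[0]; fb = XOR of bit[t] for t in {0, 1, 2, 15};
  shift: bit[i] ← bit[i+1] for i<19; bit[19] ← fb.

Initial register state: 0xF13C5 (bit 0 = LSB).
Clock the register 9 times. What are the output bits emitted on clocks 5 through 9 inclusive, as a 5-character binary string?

00111

reg_0 = 0xF13C5
clock 1: out=1, reg = 0x789E2
clock 2: out=0, reg = 0x3C4F1
clock 3: out=1, reg = 0x1E278
clock 4: out=0, reg = 0x8F13C
clock 5: out=0, reg = 0x4789E
clock 6: out=0, reg = 0x23C4F
clock 7: out=1, reg = 0x91E27
clock 8: out=1, reg = 0xC8F13
clock 9: out=1, reg = 0xE4789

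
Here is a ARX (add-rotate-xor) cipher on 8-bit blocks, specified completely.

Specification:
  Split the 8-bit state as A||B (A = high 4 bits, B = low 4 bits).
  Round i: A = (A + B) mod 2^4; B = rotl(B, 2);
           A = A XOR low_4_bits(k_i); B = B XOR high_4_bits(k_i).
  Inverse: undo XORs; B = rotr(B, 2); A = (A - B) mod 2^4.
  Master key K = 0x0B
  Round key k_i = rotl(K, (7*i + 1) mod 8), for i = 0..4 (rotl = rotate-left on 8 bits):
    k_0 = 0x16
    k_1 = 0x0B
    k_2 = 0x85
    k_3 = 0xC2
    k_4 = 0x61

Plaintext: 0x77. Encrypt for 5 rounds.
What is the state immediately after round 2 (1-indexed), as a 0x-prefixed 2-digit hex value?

0xF3

s_0 = plaintext = 0x77
s_1 = Round(s_0, k_0) = 0x8C
s_2 = Round(s_1, k_1) = 0xF3
s_3 = Round(s_2, k_2) = 0x74
s_4 = Round(s_3, k_3) = 0x9D
s_5 = Round(s_4, k_4) = 0x71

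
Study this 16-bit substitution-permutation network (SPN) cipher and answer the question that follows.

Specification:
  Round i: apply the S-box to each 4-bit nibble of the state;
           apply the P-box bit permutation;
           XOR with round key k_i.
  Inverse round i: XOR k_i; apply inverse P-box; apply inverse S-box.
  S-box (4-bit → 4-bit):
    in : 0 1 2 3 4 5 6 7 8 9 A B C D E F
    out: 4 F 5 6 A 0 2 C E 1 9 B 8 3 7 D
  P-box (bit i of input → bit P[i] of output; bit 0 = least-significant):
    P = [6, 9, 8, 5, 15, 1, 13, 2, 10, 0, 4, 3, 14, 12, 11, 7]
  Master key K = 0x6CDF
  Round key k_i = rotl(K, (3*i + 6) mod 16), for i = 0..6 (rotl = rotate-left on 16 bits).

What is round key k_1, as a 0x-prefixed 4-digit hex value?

K = 0x6CDF
k_0 = rotl(K, (3*0+6) mod 16) = rotl(K, 6) = 0x37DB
k_1 = rotl(K, (3*1+6) mod 16) = rotl(K, 9) = 0xBED9

0xBED9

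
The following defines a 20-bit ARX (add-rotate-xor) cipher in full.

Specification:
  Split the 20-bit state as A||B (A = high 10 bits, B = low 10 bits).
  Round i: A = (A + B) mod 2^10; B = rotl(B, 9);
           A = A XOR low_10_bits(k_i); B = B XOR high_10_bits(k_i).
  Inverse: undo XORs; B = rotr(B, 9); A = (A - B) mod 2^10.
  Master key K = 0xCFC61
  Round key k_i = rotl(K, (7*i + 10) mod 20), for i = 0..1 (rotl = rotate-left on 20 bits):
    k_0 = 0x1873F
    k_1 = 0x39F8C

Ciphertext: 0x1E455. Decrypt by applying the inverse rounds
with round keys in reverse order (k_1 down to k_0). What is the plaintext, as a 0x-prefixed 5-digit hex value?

0xE920A

s_0 = ciphertext = 0x1E455
s_1 = InvRound(s_0, k_1) = 0xA4564
s_2 = InvRound(s_1, k_0) = 0xE920A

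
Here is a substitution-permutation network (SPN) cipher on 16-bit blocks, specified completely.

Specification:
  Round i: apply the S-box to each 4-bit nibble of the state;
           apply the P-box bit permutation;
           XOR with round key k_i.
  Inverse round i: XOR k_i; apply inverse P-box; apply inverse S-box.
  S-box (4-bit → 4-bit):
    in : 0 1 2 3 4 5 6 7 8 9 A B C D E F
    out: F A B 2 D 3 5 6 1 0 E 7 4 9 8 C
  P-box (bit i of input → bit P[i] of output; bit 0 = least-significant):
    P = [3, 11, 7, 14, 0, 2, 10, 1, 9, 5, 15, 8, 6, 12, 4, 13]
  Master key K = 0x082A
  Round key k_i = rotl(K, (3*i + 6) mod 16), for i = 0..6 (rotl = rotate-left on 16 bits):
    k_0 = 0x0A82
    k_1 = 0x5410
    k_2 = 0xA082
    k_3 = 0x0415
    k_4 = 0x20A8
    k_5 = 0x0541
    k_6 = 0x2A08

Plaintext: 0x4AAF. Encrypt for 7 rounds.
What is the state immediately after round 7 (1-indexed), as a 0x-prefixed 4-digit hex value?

0xA40B

s_0 = plaintext = 0x4AAF
s_1 = Round(s_0, k_0) = 0xEF74
s_2 = Round(s_1, k_1) = 0xB19C
s_3 = Round(s_2, k_2) = 0xB172
s_4 = Round(s_3, k_3) = 0x5969
s_5 = Round(s_4, k_4) = 0x34E9
s_6 = Round(s_5, k_5) = 0x9643
s_7 = Round(s_6, k_6) = 0xA40B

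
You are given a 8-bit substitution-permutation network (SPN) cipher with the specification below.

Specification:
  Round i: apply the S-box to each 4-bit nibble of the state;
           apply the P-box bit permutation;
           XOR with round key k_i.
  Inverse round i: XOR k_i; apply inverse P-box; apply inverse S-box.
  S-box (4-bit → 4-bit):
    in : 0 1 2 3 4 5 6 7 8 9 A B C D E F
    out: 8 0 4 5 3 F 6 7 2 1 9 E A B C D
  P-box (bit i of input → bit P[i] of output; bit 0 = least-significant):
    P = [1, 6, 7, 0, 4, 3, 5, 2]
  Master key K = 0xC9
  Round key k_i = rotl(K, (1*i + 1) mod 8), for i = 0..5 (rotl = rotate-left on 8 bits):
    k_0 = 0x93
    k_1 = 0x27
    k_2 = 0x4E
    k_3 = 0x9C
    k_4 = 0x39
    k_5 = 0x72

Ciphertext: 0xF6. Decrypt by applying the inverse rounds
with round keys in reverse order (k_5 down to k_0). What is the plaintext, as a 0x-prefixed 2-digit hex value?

s_0 = ciphertext = 0xF6
s_1 = InvRound(s_0, k_5) = 0x02
s_2 = InvRound(s_1, k_4) = 0x7A
s_3 = InvRound(s_2, k_3) = 0xE7
s_4 = InvRound(s_3, k_2) = 0x6E
s_5 = InvRound(s_4, k_1) = 0x8C
s_6 = InvRound(s_5, k_0) = 0xDA

0xDA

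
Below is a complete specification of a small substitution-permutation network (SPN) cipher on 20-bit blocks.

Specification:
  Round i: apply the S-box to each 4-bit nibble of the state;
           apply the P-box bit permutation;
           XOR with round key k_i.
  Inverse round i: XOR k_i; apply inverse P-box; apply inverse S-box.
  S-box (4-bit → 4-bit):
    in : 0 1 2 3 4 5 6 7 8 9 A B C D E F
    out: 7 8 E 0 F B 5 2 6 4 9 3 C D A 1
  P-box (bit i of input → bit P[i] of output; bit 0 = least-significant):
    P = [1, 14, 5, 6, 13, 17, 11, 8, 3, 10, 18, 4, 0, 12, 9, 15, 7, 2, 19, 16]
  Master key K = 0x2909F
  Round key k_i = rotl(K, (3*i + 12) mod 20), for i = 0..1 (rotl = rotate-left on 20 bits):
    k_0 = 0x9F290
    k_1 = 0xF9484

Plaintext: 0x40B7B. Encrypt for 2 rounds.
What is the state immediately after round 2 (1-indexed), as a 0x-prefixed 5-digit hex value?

0x2119B

s_0 = plaintext = 0x40B7B
s_1 = Round(s_0, k_0) = 0x2A41F
s_2 = Round(s_1, k_1) = 0x2119B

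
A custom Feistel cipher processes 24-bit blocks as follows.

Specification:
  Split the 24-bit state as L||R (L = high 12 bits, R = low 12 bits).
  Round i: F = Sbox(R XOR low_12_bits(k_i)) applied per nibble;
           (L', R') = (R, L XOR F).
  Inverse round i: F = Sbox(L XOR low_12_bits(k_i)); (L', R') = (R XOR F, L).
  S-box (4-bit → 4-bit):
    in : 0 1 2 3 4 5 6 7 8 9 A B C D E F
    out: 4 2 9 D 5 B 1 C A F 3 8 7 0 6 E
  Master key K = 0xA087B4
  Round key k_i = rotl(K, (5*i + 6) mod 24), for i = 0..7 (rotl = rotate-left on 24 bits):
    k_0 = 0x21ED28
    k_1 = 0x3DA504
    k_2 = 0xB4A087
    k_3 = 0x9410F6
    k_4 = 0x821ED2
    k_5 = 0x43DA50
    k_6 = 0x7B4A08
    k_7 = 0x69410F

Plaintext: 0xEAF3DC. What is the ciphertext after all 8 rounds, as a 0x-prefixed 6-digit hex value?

0x190A96

s_0 = plaintext = 0xEAF3DC
s_1 = Round(s_0, k_0) = 0x3DC84A
s_2 = Round(s_1, k_1) = 0x84A38A
s_3 = Round(s_2, k_2) = 0x38A50A
s_4 = Round(s_3, k_3) = 0x50A86D
s_5 = Round(s_4, k_4) = 0x86D484
s_6 = Round(s_5, k_5) = 0x484E68
s_7 = Round(s_6, k_6) = 0xE68190
s_8 = Round(s_7, k_7) = 0x190A96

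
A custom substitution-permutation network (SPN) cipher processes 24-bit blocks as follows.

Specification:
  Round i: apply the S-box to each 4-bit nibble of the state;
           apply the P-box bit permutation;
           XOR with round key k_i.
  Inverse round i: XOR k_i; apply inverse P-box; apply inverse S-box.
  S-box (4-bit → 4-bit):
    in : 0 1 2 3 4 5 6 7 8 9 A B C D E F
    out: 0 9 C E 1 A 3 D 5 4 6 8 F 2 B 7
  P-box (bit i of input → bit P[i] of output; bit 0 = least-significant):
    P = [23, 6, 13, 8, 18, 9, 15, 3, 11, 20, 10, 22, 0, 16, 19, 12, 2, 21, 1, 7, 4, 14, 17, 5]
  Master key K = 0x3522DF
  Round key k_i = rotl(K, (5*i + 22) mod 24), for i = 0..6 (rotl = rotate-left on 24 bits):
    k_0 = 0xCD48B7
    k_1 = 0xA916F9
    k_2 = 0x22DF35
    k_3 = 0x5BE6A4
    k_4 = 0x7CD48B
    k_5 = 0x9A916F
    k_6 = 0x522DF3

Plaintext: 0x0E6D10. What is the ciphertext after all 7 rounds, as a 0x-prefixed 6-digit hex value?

s_0 = plaintext = 0x0E6D10
s_1 = Round(s_0, k_0) = 0xF8483A
s_2 = Round(s_1, k_1) = 0xABF8A6
s_3 = Round(s_2, k_2) = 0xA911F4
s_4 = Round(s_3, k_3) = 0x9D3CA7
s_5 = Round(s_4, k_4) = 0x876B8B
s_6 = Round(s_5, k_5) = 0xDD10F8
s_7 = Round(s_6, k_6) = 0xF6DFF2

0xF6DFF2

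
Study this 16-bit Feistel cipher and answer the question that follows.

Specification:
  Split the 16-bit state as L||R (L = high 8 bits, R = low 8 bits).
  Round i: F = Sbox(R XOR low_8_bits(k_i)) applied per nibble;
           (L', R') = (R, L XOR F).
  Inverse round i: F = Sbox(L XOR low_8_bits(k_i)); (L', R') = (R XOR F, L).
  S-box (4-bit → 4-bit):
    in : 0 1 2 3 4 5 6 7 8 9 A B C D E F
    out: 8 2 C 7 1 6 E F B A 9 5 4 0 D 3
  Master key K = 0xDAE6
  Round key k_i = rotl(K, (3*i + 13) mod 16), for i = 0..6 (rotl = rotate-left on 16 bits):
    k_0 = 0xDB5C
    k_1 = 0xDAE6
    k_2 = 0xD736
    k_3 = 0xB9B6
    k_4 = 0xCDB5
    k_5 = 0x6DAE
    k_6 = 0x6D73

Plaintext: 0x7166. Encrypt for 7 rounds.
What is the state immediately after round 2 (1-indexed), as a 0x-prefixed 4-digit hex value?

0x08BB

s_0 = plaintext = 0x7166
s_1 = Round(s_0, k_0) = 0x6608
s_2 = Round(s_1, k_1) = 0x08BB
s_3 = Round(s_2, k_2) = 0xBBB8
s_4 = Round(s_3, k_3) = 0xB836
s_5 = Round(s_4, k_4) = 0x360F
s_6 = Round(s_5, k_5) = 0x0FA4
s_7 = Round(s_6, k_6) = 0xA400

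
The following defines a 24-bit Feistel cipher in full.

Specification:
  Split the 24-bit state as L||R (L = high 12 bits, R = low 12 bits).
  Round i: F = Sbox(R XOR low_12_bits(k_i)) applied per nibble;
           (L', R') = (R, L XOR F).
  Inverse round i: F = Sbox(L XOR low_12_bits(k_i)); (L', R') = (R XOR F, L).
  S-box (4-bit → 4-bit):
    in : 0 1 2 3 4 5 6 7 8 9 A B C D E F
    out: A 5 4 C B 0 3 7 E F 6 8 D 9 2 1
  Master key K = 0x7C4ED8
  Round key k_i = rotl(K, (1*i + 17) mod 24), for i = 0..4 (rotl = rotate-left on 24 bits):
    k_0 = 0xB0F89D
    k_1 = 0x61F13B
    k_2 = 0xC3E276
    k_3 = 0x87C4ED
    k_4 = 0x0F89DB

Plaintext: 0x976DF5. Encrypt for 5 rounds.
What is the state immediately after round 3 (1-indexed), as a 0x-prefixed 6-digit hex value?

s_0 = plaintext = 0x976DF5
s_1 = Round(s_0, k_0) = 0xDF5948
s_2 = Round(s_1, k_1) = 0x948389
s_3 = Round(s_2, k_2) = 0x389C59
s_4 = Round(s_3, k_3) = 0xC59D02
s_5 = Round(s_4, k_4) = 0xD027C6

0x389C59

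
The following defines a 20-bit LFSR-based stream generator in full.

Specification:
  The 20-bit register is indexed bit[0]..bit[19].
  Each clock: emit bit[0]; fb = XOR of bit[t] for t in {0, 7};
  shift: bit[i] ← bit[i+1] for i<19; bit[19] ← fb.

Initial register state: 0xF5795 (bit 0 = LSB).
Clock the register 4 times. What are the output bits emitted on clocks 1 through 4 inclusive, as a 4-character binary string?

1010

reg_0 = 0xF5795
clock 1: out=1, reg = 0x7ABCA
clock 2: out=0, reg = 0xBD5E5
clock 3: out=1, reg = 0x5EAF2
clock 4: out=0, reg = 0xAF579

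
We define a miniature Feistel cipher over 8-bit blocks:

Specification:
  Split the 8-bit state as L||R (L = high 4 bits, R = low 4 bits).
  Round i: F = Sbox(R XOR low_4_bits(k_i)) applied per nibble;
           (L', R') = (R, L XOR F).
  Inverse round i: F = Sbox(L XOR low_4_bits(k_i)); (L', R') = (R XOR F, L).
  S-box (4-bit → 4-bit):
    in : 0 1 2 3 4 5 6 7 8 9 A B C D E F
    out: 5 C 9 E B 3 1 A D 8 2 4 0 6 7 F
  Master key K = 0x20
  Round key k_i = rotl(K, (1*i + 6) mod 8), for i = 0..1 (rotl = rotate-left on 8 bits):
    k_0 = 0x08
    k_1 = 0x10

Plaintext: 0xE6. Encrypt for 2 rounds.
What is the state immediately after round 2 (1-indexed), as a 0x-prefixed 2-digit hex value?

s_0 = plaintext = 0xE6
s_1 = Round(s_0, k_0) = 0x69
s_2 = Round(s_1, k_1) = 0x9E

0x9E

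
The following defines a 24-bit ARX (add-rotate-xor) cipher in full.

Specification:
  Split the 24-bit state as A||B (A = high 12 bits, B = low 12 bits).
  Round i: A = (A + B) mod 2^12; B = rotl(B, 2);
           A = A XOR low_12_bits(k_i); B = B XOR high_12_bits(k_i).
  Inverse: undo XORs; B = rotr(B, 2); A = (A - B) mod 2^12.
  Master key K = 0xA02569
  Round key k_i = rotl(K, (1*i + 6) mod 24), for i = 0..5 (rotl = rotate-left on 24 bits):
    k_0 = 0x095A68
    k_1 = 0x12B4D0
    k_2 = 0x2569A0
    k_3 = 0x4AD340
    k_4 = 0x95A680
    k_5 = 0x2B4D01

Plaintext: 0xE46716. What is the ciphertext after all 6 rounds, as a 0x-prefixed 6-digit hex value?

0x9BB0A2

s_0 = plaintext = 0xE46716
s_1 = Round(s_0, k_0) = 0xF34CCC
s_2 = Round(s_1, k_1) = 0x8D0218
s_3 = Round(s_2, k_2) = 0x348A36
s_4 = Round(s_3, k_3) = 0xE3EC77
s_5 = Round(s_4, k_4) = 0xC35885
s_6 = Round(s_5, k_5) = 0x9BB0A2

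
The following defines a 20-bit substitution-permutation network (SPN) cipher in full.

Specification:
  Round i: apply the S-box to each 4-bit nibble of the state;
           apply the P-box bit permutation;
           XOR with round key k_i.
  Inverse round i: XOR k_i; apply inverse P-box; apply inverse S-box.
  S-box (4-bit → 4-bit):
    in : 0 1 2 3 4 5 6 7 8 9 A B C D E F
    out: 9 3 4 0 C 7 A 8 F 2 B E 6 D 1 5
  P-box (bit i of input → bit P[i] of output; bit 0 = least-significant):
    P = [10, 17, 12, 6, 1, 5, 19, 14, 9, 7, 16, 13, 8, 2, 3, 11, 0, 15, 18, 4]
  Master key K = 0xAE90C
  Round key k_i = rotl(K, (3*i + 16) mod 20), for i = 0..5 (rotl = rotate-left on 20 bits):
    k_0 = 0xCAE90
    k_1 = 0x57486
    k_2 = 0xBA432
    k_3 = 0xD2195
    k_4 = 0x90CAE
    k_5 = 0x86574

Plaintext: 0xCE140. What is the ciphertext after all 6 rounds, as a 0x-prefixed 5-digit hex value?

s_0 = plaintext = 0xCE140
s_1 = Round(s_0, k_0) = 0x06950
s_2 = Round(s_1, k_1) = 0xD7871
s_3 = Round(s_2, k_2) = 0xCCAA3
s_4 = Round(s_3, k_3) = 0x9C33B
s_5 = Round(s_4, k_4) = 0xB9CE2
s_6 = Round(s_5, k_5) = 0xDF5E2

0xDF5E2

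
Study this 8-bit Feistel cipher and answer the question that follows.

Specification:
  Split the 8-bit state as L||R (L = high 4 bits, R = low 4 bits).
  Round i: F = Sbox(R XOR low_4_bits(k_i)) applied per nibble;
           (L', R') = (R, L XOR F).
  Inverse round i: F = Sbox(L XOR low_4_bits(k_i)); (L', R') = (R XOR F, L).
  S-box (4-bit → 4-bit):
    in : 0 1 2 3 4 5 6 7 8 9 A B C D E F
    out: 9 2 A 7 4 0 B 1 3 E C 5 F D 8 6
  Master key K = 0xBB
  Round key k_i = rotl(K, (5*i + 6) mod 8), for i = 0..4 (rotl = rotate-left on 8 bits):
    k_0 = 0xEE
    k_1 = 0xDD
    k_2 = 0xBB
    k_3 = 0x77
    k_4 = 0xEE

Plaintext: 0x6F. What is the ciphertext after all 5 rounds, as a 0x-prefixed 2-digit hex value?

s_0 = plaintext = 0x6F
s_1 = Round(s_0, k_0) = 0xF4
s_2 = Round(s_1, k_1) = 0x41
s_3 = Round(s_2, k_2) = 0x18
s_4 = Round(s_3, k_3) = 0x87
s_5 = Round(s_4, k_4) = 0x76

0x76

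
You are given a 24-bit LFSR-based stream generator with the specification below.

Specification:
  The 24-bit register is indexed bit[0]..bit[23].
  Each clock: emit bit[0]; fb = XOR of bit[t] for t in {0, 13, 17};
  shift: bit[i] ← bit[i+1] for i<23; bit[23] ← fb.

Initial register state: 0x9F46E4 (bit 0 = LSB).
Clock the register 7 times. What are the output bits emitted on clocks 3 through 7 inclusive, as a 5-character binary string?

reg_0 = 0x9F46E4
clock 1: out=0, reg = 0xCFA372
clock 2: out=0, reg = 0x67D1B9
clock 3: out=1, reg = 0x33E8DC
clock 4: out=0, reg = 0x19F46E
clock 5: out=0, reg = 0x8CFA37
clock 6: out=1, reg = 0x467D1B
clock 7: out=1, reg = 0xA33E8D

10011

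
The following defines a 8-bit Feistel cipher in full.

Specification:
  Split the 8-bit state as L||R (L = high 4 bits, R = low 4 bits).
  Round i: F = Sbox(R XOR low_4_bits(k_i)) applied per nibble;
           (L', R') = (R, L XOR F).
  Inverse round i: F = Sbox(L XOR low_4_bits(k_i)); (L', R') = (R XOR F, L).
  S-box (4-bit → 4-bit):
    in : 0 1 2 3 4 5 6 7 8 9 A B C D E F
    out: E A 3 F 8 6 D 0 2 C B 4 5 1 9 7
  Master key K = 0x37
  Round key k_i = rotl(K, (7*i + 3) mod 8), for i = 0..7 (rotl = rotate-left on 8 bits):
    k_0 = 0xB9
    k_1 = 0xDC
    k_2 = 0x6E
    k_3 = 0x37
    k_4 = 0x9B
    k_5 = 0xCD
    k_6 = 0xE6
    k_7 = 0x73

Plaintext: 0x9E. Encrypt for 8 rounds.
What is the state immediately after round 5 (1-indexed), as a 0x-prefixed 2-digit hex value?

s_0 = plaintext = 0x9E
s_1 = Round(s_0, k_0) = 0xE9
s_2 = Round(s_1, k_1) = 0x98
s_3 = Round(s_2, k_2) = 0x84
s_4 = Round(s_3, k_3) = 0x47
s_5 = Round(s_4, k_4) = 0x71
s_6 = Round(s_5, k_5) = 0x12
s_7 = Round(s_6, k_6) = 0x29
s_8 = Round(s_7, k_7) = 0x99

0x71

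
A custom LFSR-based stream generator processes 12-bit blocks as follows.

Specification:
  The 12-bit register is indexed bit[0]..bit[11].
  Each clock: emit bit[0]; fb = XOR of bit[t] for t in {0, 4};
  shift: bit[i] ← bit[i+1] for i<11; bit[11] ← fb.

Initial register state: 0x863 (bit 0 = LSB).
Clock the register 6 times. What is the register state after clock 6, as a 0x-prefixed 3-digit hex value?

0x961

reg_0 = 0x863
clock 1: out=1, reg = 0xC31
clock 2: out=1, reg = 0x618
clock 3: out=0, reg = 0xB0C
clock 4: out=0, reg = 0x586
clock 5: out=0, reg = 0x2C3
clock 6: out=1, reg = 0x961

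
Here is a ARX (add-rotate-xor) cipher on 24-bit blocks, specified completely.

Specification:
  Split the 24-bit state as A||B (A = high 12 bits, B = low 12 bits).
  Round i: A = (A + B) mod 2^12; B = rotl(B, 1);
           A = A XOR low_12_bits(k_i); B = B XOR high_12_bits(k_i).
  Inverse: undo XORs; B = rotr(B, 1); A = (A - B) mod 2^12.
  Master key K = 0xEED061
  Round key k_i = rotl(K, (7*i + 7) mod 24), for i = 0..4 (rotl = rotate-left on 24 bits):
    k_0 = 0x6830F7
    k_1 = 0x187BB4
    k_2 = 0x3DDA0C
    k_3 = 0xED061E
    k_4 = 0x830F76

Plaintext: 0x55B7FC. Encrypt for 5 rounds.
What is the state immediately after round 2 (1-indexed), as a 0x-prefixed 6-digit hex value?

0xCAF370

s_0 = plaintext = 0x55B7FC
s_1 = Round(s_0, k_0) = 0xDA097B
s_2 = Round(s_1, k_1) = 0xCAF370
s_3 = Round(s_2, k_2) = 0xA1353D
s_4 = Round(s_3, k_3) = 0x94E4AA
s_5 = Round(s_4, k_4) = 0x28E164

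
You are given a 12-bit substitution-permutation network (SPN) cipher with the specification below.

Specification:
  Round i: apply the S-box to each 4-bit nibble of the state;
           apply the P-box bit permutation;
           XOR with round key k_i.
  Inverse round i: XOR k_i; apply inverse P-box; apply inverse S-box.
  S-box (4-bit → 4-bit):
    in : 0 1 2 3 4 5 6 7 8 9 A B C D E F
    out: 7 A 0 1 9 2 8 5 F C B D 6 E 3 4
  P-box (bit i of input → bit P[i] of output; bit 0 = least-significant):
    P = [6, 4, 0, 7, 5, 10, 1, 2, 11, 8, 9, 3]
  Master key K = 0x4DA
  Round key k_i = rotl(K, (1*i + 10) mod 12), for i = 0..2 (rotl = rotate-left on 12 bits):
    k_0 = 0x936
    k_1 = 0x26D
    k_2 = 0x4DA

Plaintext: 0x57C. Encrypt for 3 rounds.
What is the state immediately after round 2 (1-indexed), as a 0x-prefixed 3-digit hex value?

s_0 = plaintext = 0x57C
s_1 = Round(s_0, k_0) = 0x805
s_2 = Round(s_1, k_1) = 0xD57
s_3 = Round(s_2, k_2) = 0x393

0xD57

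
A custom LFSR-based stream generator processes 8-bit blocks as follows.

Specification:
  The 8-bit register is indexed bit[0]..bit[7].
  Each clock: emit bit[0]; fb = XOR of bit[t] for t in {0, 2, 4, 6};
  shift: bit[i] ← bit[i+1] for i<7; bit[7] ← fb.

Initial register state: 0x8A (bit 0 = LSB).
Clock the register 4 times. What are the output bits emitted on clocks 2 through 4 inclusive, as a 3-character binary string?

101

reg_0 = 0x8A
clock 1: out=0, reg = 0x45
clock 2: out=1, reg = 0xA2
clock 3: out=0, reg = 0x51
clock 4: out=1, reg = 0xA8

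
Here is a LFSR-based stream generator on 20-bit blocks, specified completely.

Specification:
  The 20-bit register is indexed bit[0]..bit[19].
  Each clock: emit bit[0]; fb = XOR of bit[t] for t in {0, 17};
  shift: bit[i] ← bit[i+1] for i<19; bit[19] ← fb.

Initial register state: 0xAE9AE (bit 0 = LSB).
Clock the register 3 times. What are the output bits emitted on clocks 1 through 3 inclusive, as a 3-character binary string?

reg_0 = 0xAE9AE
clock 1: out=0, reg = 0xD74D7
clock 2: out=1, reg = 0xEBA6B
clock 3: out=1, reg = 0x75D35

011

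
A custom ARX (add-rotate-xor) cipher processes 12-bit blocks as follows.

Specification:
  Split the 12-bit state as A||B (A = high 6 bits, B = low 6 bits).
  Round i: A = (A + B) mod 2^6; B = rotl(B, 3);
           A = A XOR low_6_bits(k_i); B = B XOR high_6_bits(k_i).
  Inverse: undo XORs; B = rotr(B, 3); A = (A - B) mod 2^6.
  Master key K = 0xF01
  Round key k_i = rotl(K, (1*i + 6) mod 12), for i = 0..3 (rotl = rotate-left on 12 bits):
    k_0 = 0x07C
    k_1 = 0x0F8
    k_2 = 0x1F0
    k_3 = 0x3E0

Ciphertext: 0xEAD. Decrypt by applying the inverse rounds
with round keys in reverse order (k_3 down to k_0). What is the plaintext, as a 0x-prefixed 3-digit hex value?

s_0 = ciphertext = 0xEAD
s_1 = InvRound(s_0, k_3) = 0x194
s_2 = InvRound(s_1, k_2) = 0x71A
s_3 = InvRound(s_2, k_1) = 0x64B
s_4 = InvRound(s_3, k_0) = 0x511

0x511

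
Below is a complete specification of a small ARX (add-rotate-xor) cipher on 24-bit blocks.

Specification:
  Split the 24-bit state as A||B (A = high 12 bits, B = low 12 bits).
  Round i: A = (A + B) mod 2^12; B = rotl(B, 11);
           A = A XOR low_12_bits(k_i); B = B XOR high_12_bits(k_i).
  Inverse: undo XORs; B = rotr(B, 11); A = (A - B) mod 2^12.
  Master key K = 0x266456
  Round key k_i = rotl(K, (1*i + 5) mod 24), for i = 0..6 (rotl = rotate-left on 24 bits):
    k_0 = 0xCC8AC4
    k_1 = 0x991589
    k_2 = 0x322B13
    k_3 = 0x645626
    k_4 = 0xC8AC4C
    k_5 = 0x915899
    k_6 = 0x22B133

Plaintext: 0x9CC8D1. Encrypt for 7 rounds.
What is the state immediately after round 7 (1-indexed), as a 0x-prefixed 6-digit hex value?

0x767DB7

s_0 = plaintext = 0x9CC8D1
s_1 = Round(s_0, k_0) = 0x8590A0
s_2 = Round(s_1, k_1) = 0xD709C1
s_3 = Round(s_2, k_2) = 0xC22FC2
s_4 = Round(s_3, k_3) = 0xDC21A4
s_5 = Round(s_4, k_4) = 0x32AC58
s_6 = Round(s_5, k_5) = 0x71BF39
s_7 = Round(s_6, k_6) = 0x767DB7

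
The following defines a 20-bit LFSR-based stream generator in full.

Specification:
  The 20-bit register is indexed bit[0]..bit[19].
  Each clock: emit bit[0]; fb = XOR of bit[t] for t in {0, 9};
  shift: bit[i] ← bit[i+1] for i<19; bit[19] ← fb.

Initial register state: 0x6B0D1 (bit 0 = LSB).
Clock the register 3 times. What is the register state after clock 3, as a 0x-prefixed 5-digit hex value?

reg_0 = 0x6B0D1
clock 1: out=1, reg = 0xB5868
clock 2: out=0, reg = 0x5AC34
clock 3: out=0, reg = 0x2D61A

0x2D61A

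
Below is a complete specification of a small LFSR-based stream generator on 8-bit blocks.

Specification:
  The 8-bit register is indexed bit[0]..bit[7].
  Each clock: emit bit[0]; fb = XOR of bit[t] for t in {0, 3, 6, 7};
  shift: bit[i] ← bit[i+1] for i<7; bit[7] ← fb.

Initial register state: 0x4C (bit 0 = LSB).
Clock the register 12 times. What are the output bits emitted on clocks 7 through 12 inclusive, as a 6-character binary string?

100011

reg_0 = 0x4C
clock 1: out=0, reg = 0x26
clock 2: out=0, reg = 0x13
clock 3: out=1, reg = 0x89
clock 4: out=1, reg = 0xC4
clock 5: out=0, reg = 0x62
clock 6: out=0, reg = 0xB1
clock 7: out=1, reg = 0x58
clock 8: out=0, reg = 0x2C
clock 9: out=0, reg = 0x96
clock 10: out=0, reg = 0xCB
clock 11: out=1, reg = 0x65
clock 12: out=1, reg = 0x32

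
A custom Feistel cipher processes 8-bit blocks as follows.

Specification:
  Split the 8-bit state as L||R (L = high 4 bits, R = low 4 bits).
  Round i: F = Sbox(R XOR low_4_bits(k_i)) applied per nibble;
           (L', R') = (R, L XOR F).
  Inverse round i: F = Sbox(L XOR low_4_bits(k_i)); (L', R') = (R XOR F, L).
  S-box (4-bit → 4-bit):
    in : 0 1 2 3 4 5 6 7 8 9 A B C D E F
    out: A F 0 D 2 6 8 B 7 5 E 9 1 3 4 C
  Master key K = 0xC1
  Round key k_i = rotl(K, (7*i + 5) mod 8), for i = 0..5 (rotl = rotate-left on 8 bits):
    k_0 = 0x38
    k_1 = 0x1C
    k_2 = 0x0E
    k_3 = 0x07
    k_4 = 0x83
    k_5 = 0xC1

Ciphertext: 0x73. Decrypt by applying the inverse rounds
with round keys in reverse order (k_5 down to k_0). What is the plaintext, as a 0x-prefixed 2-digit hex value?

s_0 = ciphertext = 0x73
s_1 = InvRound(s_0, k_5) = 0xB7
s_2 = InvRound(s_1, k_4) = 0x0B
s_3 = InvRound(s_2, k_3) = 0x00
s_4 = InvRound(s_3, k_2) = 0x40
s_5 = InvRound(s_4, k_1) = 0x74
s_6 = InvRound(s_5, k_0) = 0x87

0x87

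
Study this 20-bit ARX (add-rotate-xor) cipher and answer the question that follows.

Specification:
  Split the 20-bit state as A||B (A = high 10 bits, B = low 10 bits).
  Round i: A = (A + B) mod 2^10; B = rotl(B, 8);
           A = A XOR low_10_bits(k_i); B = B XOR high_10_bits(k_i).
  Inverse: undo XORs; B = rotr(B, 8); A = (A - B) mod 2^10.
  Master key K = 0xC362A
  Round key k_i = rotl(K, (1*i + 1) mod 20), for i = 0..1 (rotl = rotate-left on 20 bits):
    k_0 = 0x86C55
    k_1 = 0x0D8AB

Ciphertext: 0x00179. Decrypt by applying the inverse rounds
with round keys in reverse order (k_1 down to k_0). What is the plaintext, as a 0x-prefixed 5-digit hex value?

s_0 = ciphertext = 0x00179
s_1 = InvRound(s_0, k_1) = 0xDB93D
s_2 = InvRound(s_1, k_0) = 0xA809B

0xA809B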